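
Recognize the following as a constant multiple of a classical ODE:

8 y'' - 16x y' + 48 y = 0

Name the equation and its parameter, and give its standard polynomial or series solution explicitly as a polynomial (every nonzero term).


All three coefficients share the factor 8; dividing through by 8 gives  y'' - 2x y' + 6 y = 0.
This matches the Hermite equation y'' - 2x y' + 2n y = 0 with 2n = 6, so n = 3; the polynomial solution is H_3(x).
With y = sum_k a_k x^k, matching x^k gives (k+2)(k+1) a_{k+2} = 2(k - n) a_k = 2(k - 3) a_k. The right side vanishes at k = 3, so the series with the parity of 3 terminates at degree 3.
Standard normalization: leading coefficient of H_n is 2^n, so a_3 = 2^3 = 8. Work downward with a_k = (k+1)(k+2) a_{k+2} / (2(k - n)):
  a_1 = (2)(3)(8) / (2(1 - 3)) = 48/(-4) = -12
Hence H_3(x) = 8 x^3 - 12 x.

H_3(x); series = 8 x^3 - 12 x


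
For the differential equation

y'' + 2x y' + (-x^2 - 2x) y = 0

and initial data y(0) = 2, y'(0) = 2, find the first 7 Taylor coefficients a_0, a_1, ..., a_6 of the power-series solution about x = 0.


Ansatz: y(x) = sum_{n>=0} a_n x^n, so y'(x) = sum_{n>=1} n a_n x^(n-1) and y''(x) = sum_{n>=2} n(n-1) a_n x^(n-2).
Substitute into P(x) y'' + Q(x) y' + R(x) y = 0 with P(x) = 1, Q(x) = 2x, R(x) = -x^2 - 2x, and match powers of x.
Initial conditions: a_0 = 2, a_1 = 2.
Setting the coefficient of each power of x to zero and solving order by order (substituting the coefficients already found):
  x^0: 2 a_2 = 0  ->  a_2 = 0
  x^1: 6 a_3 + 2 a_1 - 2 a_0 = 0  ->  6 a_3 = -2 a_1 + 2 a_0 = 0  ->  a_3 = 0
  x^2: 12 a_4 + 4 a_2 - 2 a_1 - a_0 = 0  ->  12 a_4 = -4 a_2 + 2 a_1 + a_0 = 6  ->  a_4 = 1/2
  x^3: 20 a_5 + 6 a_3 - 2 a_2 - a_1 = 0  ->  20 a_5 = -6 a_3 + 2 a_2 + a_1 = 2  ->  a_5 = 1/10
  x^4: 30 a_6 + 8 a_4 - 2 a_3 - a_2 = 0  ->  30 a_6 = -8 a_4 + 2 a_3 + a_2 = -4  ->  a_6 = -2/15
Truncated series: y(x) = 2 + 2 x + (1/2) x^4 + (1/10) x^5 - (2/15) x^6 + O(x^7).

a_0 = 2; a_1 = 2; a_2 = 0; a_3 = 0; a_4 = 1/2; a_5 = 1/10; a_6 = -2/15


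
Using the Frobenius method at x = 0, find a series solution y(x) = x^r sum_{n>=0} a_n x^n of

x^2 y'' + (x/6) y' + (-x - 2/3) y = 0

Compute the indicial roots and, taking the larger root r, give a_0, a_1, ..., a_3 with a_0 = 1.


Write in Frobenius form y'' + (p(x)/x) y' + (q(x)/x^2) y = 0:
  p(x) = 1/6,  q(x) = -x - 2/3.
Indicial equation: r(r-1) + (1/6) r + (-2/3) = 0 -> roots r_1 = 4/3, r_2 = -1/2.
Take r = r_1 = 4/3. Let y(x) = x^r sum_{n>=0} a_n x^n with a_0 = 1.
Substitute y = x^r sum a_n x^n and match x^{r+n}. The recurrence is
  D(n) a_n - 1 a_{n-1} = 0,  where D(n) = (r+n)(r+n-1) + (1/6)(r+n) + (-2/3).
  a_n = 1 / D(n) * a_{n-1}.
Since the indicial polynomial factors as (r - r_1)(r - r_2), D(n) = (r_1 + n - r_1)(r_1 + n - r_2) = n(n + 11/6).
Evaluating step by step (a_0 = 1):
  n = 1: D(1) = 1(1 + 11/6) = 17/6; numerator = 1(1) = 1; a_1 = (1)/(17/6) = 6/17
  n = 2: D(2) = 2(2 + 11/6) = 23/3; numerator = 1(6/17) = 6/17; a_2 = (6/17)/(23/3) = 18/391
  n = 3: D(3) = 3(3 + 11/6) = 29/2; numerator = 1(18/391) = 18/391; a_3 = (18/391)/(29/2) = 36/11339

r = 4/3; a_0 = 1; a_1 = 6/17; a_2 = 18/391; a_3 = 36/11339


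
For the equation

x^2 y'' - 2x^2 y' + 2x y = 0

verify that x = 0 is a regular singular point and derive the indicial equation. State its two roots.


Divide by x^2 to reach normal form y'' + P_1(x) y' + P_2(x) y = 0 with P_1(x) = -2 and P_2(x) = 2/x.
x = 0 is a singular point because the y-coefficient 2/x has a pole at x = 0.
It is a regular singular point because x P_1(x) = p(x) = -2x and x^2 P_2(x) = q(x) = 2x are polynomials, hence analytic at x = 0.
p(0) = 0,  q(0) = 0.
Indicial equation: r(r-1) + p(0) r + q(0) = 0, i.e. r^2 + (p(0) - 1) r + q(0) = 0, i.e. r^2 - 1 r = 0.
Discriminant: (-1)^2 - 4(0) = 1, so r = (1 ± 1)/2.
Solving: r_1 = 1, r_2 = 0.

indicial: r^2 - 1 r = 0; roots r_1 = 1, r_2 = 0


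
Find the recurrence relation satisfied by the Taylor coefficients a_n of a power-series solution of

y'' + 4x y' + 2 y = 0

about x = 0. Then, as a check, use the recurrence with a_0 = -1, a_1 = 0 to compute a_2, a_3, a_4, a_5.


Substitute y = sum_n a_n x^n.
y''(x) has coefficient (n+2)(n+1) a_{n+2} at x^n;
4 x y'(x) has coefficient 4 n a_n at x^n (shift);
2 y(x) has coefficient 2 a_n at x^n.
Matching x^n: (n+2)(n+1) a_{n+2} + (4n + 2) a_n = 0.
Thus a_{n+2} = (-4n - 2) / ((n+1)(n+2)) * a_n.

Check with a_0 = -1, a_1 = 0 (apply the recurrence for n = 0, 1, 2, 3): a_0 = -1, a_1 = 0, a_2 = 1, a_3 = 0, a_4 = -5/6, a_5 = 0.

a_(n+2) = (-4n - 2) / ((n+1)(n+2)) * a_n; check: a_0 = -1, a_1 = 0, a_2 = 1, a_3 = 0, a_4 = -5/6, a_5 = 0


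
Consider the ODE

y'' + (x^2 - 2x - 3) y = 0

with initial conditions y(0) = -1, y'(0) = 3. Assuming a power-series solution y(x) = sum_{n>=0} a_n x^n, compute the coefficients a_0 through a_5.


Ansatz: y(x) = sum_{n>=0} a_n x^n, so y'(x) = sum_{n>=1} n a_n x^(n-1) and y''(x) = sum_{n>=2} n(n-1) a_n x^(n-2).
Substitute into P(x) y'' + Q(x) y' + R(x) y = 0 with P(x) = 1, Q(x) = 0, R(x) = x^2 - 2x - 3, and match powers of x.
Initial conditions: a_0 = -1, a_1 = 3.
Setting the coefficient of each power of x to zero and solving order by order (substituting the coefficients already found):
  x^0: 2 a_2 - 3 a_0 = 0  ->  2 a_2 = 3 a_0 = -3  ->  a_2 = -3/2
  x^1: 6 a_3 - 3 a_1 - 2 a_0 = 0  ->  6 a_3 = 3 a_1 + 2 a_0 = 7  ->  a_3 = 7/6
  x^2: 12 a_4 - 3 a_2 - 2 a_1 + a_0 = 0  ->  12 a_4 = 3 a_2 + 2 a_1 - a_0 = 5/2  ->  a_4 = 5/24
  x^3: 20 a_5 - 3 a_3 - 2 a_2 + a_1 = 0  ->  20 a_5 = 3 a_3 + 2 a_2 - a_1 = -5/2  ->  a_5 = -1/8
Truncated series: y(x) = -1 + 3 x - (3/2) x^2 + (7/6) x^3 + (5/24) x^4 - (1/8) x^5 + O(x^6).

a_0 = -1; a_1 = 3; a_2 = -3/2; a_3 = 7/6; a_4 = 5/24; a_5 = -1/8


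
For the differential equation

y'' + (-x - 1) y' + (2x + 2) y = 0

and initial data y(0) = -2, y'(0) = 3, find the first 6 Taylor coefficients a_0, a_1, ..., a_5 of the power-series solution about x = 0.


Ansatz: y(x) = sum_{n>=0} a_n x^n, so y'(x) = sum_{n>=1} n a_n x^(n-1) and y''(x) = sum_{n>=2} n(n-1) a_n x^(n-2).
Substitute into P(x) y'' + Q(x) y' + R(x) y = 0 with P(x) = 1, Q(x) = -x - 1, R(x) = 2x + 2, and match powers of x.
Initial conditions: a_0 = -2, a_1 = 3.
Setting the coefficient of each power of x to zero and solving order by order (substituting the coefficients already found):
  x^0: 2 a_2 - a_1 + 2 a_0 = 0  ->  2 a_2 = a_1 - 2 a_0 = 7  ->  a_2 = 7/2
  x^1: 6 a_3 - 2 a_2 + a_1 + 2 a_0 = 0  ->  6 a_3 = 2 a_2 - a_1 - 2 a_0 = 8  ->  a_3 = 4/3
  x^2: 12 a_4 - 3 a_3 + 2 a_1 = 0  ->  12 a_4 = 3 a_3 - 2 a_1 = -2  ->  a_4 = -1/6
  x^3: 20 a_5 - 4 a_4 - a_3 + 2 a_2 = 0  ->  20 a_5 = 4 a_4 + a_3 - 2 a_2 = -19/3  ->  a_5 = -19/60
Truncated series: y(x) = -2 + 3 x + (7/2) x^2 + (4/3) x^3 - (1/6) x^4 - (19/60) x^5 + O(x^6).

a_0 = -2; a_1 = 3; a_2 = 7/2; a_3 = 4/3; a_4 = -1/6; a_5 = -19/60


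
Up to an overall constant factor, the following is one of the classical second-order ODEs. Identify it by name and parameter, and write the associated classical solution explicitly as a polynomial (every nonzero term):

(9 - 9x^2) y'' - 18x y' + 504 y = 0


All three coefficients share the factor 9; dividing through by 9 gives  (1 - x^2) y'' - 2x y' + 56 y = 0.
This matches the Legendre equation (1 - x^2) y'' - 2x y' + n(n+1) y = 0 (note the -2x y' term) with n(n+1) = 56, so n = 7; the polynomial solution is P_7(x).
With y = sum_k a_k x^k, matching x^k gives (k+2)(k+1) a_{k+2} = [k(k+1) - n(n+1)] a_k = (k - 7)(k + 8) a_k. The right side vanishes at k = 7, so the series with the parity of 7 terminates at degree 7.
Standard normalization (P_n(1) = 1): leading coefficient (2n)!/(2^n (n!)^2) = 87178291200/(128*25401600) = 429/16, so a_7 = 429/16. Work downward with a_k = (k+1)(k+2) a_{k+2} / ((k - 7)(k + 8)):
  a_5 = (6)(7)(429/16) / ((5 - 7)(5 + 8)) = (9009/8)/(-26) = -693/16
  a_3 = (4)(5)(-693/16) / ((3 - 7)(3 + 8)) = (-3465/4)/(-44) = 315/16
  a_1 = (2)(3)(315/16) / ((1 - 7)(1 + 8)) = (945/8)/(-54) = -35/16
Hence P_7(x) = 429 x^7/16 - 693 x^5/16 + 315 x^3/16 - 35 x/16.

P_7(x); series = 429 x^7/16 - 693 x^5/16 + 315 x^3/16 - 35 x/16


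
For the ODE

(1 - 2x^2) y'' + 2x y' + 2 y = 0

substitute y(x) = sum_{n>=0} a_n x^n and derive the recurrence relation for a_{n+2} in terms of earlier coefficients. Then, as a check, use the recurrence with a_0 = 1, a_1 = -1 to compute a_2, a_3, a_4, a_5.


Substitute y = sum_n a_n x^n.
(1 - 2 x^2) y'' contributes (n+2)(n+1) a_{n+2} - 2 n(n-1) a_n at x^n.
2 x y'(x) contributes 2 n a_n at x^n.
2 y(x) contributes 2 a_n at x^n.
Matching x^n: (n+2)(n+1) a_{n+2} + (-2 n(n-1) + 2 n + 2) a_n = 0.
Thus a_{n+2} = (2 n(n-1) - 2 n - 2) / ((n+1)(n+2)) * a_n.

Check with a_0 = 1, a_1 = -1 (apply the recurrence for n = 0, 1, 2, 3): a_0 = 1, a_1 = -1, a_2 = -1, a_3 = 2/3, a_4 = 1/6, a_5 = 2/15.

a_(n+2) = (2 n(n-1) - 2 n - 2) / ((n+1)(n+2)) * a_n; check: a_0 = 1, a_1 = -1, a_2 = -1, a_3 = 2/3, a_4 = 1/6, a_5 = 2/15


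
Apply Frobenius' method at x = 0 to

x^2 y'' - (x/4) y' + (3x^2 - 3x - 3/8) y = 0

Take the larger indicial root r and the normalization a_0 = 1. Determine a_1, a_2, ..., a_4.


Write in Frobenius form y'' + (p(x)/x) y' + (q(x)/x^2) y = 0:
  p(x) = -1/4,  q(x) = 3x^2 - 3x - 3/8.
Indicial equation: r(r-1) + (-1/4) r + (-3/8) = 0 -> roots r_1 = 3/2, r_2 = -1/4.
Take r = r_1 = 3/2. Let y(x) = x^r sum_{n>=0} a_n x^n with a_0 = 1.
Substitute y = x^r sum a_n x^n and match x^{r+n}. The recurrence is
  D(n) a_n - 3 a_{n-1} + 3 a_{n-2} = 0,  where D(n) = (r+n)(r+n-1) + (-1/4)(r+n) + (-3/8).
  a_n = [3 a_{n-1} - 3 a_{n-2}] / D(n).
Since the indicial polynomial factors as (r - r_1)(r - r_2), D(n) = (r_1 + n - r_1)(r_1 + n - r_2) = n(n + 7/4).
Evaluating step by step (a_0 = 1):
  n = 1: D(1) = 1(1 + 7/4) = 11/4; numerator = 3(1) = 3; a_1 = (3)/(11/4) = 12/11
  n = 2: D(2) = 2(2 + 7/4) = 15/2; numerator = 3(12/11) - 3(1) = 3/11; a_2 = (3/11)/(15/2) = 2/55
  n = 3: D(3) = 3(3 + 7/4) = 57/4; numerator = 3(2/55) - 3(12/11) = -174/55; a_3 = (-174/55)/(57/4) = -232/1045
  n = 4: D(4) = 4(4 + 7/4) = 23; numerator = 3(-232/1045) - 3(2/55) = -162/209; a_4 = (-162/209)/(23) = -162/4807

r = 3/2; a_0 = 1; a_1 = 12/11; a_2 = 2/55; a_3 = -232/1045; a_4 = -162/4807


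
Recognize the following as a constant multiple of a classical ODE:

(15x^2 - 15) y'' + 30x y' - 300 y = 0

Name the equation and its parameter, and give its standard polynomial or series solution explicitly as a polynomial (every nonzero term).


All three coefficients share the factor -15; dividing through by -15 gives  (1 - x^2) y'' - 2x y' + 20 y = 0.
This matches the Legendre equation (1 - x^2) y'' - 2x y' + n(n+1) y = 0 (note the -2x y' term) with n(n+1) = 20, so n = 4; the polynomial solution is P_4(x).
With y = sum_k a_k x^k, matching x^k gives (k+2)(k+1) a_{k+2} = [k(k+1) - n(n+1)] a_k = (k - 4)(k + 5) a_k. The right side vanishes at k = 4, so the series with the parity of 4 terminates at degree 4.
Standard normalization (P_n(1) = 1): leading coefficient (2n)!/(2^n (n!)^2) = 40320/(16*576) = 35/8, so a_4 = 35/8. Work downward with a_k = (k+1)(k+2) a_{k+2} / ((k - 4)(k + 5)):
  a_2 = (3)(4)(35/8) / ((2 - 4)(2 + 5)) = (105/2)/(-14) = -15/4
  a_0 = (1)(2)(-15/4) / ((0 - 4)(0 + 5)) = (-15/2)/(-20) = 3/8
Hence P_4(x) = 35 x^4/8 - 15 x^2/4 + 3/8.

P_4(x); series = 35 x^4/8 - 15 x^2/4 + 3/8


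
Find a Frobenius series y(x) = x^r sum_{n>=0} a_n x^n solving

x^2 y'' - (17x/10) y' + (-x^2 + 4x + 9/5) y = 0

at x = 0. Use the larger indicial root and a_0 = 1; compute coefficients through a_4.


Write in Frobenius form y'' + (p(x)/x) y' + (q(x)/x^2) y = 0:
  p(x) = -17/10,  q(x) = -x^2 + 4x + 9/5.
Indicial equation: r(r-1) + (-17/10) r + (9/5) = 0 -> roots r_1 = 3/2, r_2 = 6/5.
Take r = r_1 = 3/2. Let y(x) = x^r sum_{n>=0} a_n x^n with a_0 = 1.
Substitute y = x^r sum a_n x^n and match x^{r+n}. The recurrence is
  D(n) a_n + 4 a_{n-1} - 1 a_{n-2} = 0,  where D(n) = (r+n)(r+n-1) + (-17/10)(r+n) + (9/5).
  a_n = [-4 a_{n-1} + 1 a_{n-2}] / D(n).
Since the indicial polynomial factors as (r - r_1)(r - r_2), D(n) = (r_1 + n - r_1)(r_1 + n - r_2) = n(n + 3/10).
Evaluating step by step (a_0 = 1):
  n = 1: D(1) = 1(1 + 3/10) = 13/10; numerator = -4(1) = -4; a_1 = (-4)/(13/10) = -40/13
  n = 2: D(2) = 2(2 + 3/10) = 23/5; numerator = -4(-40/13) + 1(1) = 173/13; a_2 = (173/13)/(23/5) = 865/299
  n = 3: D(3) = 3(3 + 3/10) = 99/10; numerator = -4(865/299) + 1(-40/13) = -4380/299; a_3 = (-4380/299)/(99/10) = -14600/9867
  n = 4: D(4) = 4(4 + 3/10) = 86/5; numerator = -4(-14600/9867) + 1(865/299) = 86945/9867; a_4 = (86945/9867)/(86/5) = 434725/848562

r = 3/2; a_0 = 1; a_1 = -40/13; a_2 = 865/299; a_3 = -14600/9867; a_4 = 434725/848562


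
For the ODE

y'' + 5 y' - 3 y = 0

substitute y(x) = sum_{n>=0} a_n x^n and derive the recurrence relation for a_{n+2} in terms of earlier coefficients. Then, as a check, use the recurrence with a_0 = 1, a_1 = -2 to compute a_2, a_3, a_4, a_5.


Substitute y = sum_n a_n x^n.
y''(x) has coefficient (n+2)(n+1) a_{n+2} at x^n;
5 y'(x) has coefficient 5 (n+1) a_{n+1} at x^n;
-3 y(x) has coefficient -3 a_n at x^n.
Matching x^n: (n+2)(n+1) a_{n+2} + 5 (n+1) a_{n+1} - 3 a_n = 0.
Thus a_{n+2} = [-5 (n+1) a_{n+1} + 3 a_n] / ((n+1)(n+2)).

Check with a_0 = 1, a_1 = -2 (apply the recurrence for n = 0, 1, 2, 3): a_0 = 1, a_1 = -2, a_2 = 13/2, a_3 = -71/6, a_4 = 197/12, a_5 = -2183/120.

a_(n+2) = [-5 (n+1) a_(n+1) + 3 a_n] / ((n+1)(n+2)); check: a_0 = 1, a_1 = -2, a_2 = 13/2, a_3 = -71/6, a_4 = 197/12, a_5 = -2183/120


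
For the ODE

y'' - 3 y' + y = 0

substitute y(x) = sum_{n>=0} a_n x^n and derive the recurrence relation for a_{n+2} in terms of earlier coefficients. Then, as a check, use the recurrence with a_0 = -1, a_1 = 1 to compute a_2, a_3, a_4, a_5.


Substitute y = sum_n a_n x^n.
y''(x) has coefficient (n+2)(n+1) a_{n+2} at x^n;
-3 y'(x) has coefficient -3 (n+1) a_{n+1} at x^n;
y(x) has coefficient 1 a_n at x^n.
Matching x^n: (n+2)(n+1) a_{n+2} - 3 (n+1) a_{n+1} + 1 a_n = 0.
Thus a_{n+2} = [3 (n+1) a_{n+1} - 1 a_n] / ((n+1)(n+2)).

Check with a_0 = -1, a_1 = 1 (apply the recurrence for n = 0, 1, 2, 3): a_0 = -1, a_1 = 1, a_2 = 2, a_3 = 11/6, a_4 = 29/24, a_5 = 19/30.

a_(n+2) = [3 (n+1) a_(n+1) - 1 a_n] / ((n+1)(n+2)); check: a_0 = -1, a_1 = 1, a_2 = 2, a_3 = 11/6, a_4 = 29/24, a_5 = 19/30


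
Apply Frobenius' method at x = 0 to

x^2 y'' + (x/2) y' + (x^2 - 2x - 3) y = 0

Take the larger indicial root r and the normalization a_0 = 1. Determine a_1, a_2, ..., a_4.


Write in Frobenius form y'' + (p(x)/x) y' + (q(x)/x^2) y = 0:
  p(x) = 1/2,  q(x) = x^2 - 2x - 3.
Indicial equation: r(r-1) + (1/2) r + (-3) = 0 -> roots r_1 = 2, r_2 = -3/2.
Take r = r_1 = 2. Let y(x) = x^r sum_{n>=0} a_n x^n with a_0 = 1.
Substitute y = x^r sum a_n x^n and match x^{r+n}. The recurrence is
  D(n) a_n - 2 a_{n-1} + 1 a_{n-2} = 0,  where D(n) = (r+n)(r+n-1) + (1/2)(r+n) + (-3).
  a_n = [2 a_{n-1} - 1 a_{n-2}] / D(n).
Since the indicial polynomial factors as (r - r_1)(r - r_2), D(n) = (r_1 + n - r_1)(r_1 + n - r_2) = n(n + 7/2).
Evaluating step by step (a_0 = 1):
  n = 1: D(1) = 1(1 + 7/2) = 9/2; numerator = 2(1) = 2; a_1 = (2)/(9/2) = 4/9
  n = 2: D(2) = 2(2 + 7/2) = 11; numerator = 2(4/9) - 1(1) = -1/9; a_2 = (-1/9)/(11) = -1/99
  n = 3: D(3) = 3(3 + 7/2) = 39/2; numerator = 2(-1/99) - 1(4/9) = -46/99; a_3 = (-46/99)/(39/2) = -92/3861
  n = 4: D(4) = 4(4 + 7/2) = 30; numerator = 2(-92/3861) - 1(-1/99) = -145/3861; a_4 = (-145/3861)/(30) = -29/23166

r = 2; a_0 = 1; a_1 = 4/9; a_2 = -1/99; a_3 = -92/3861; a_4 = -29/23166


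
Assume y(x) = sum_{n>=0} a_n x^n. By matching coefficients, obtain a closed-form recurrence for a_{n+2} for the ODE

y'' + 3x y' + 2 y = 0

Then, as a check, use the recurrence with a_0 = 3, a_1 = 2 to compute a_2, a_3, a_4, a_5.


Substitute y = sum_n a_n x^n.
y''(x) has coefficient (n+2)(n+1) a_{n+2} at x^n;
3 x y'(x) has coefficient 3 n a_n at x^n (shift);
2 y(x) has coefficient 2 a_n at x^n.
Matching x^n: (n+2)(n+1) a_{n+2} + (3n + 2) a_n = 0.
Thus a_{n+2} = (-3n - 2) / ((n+1)(n+2)) * a_n.

Check with a_0 = 3, a_1 = 2 (apply the recurrence for n = 0, 1, 2, 3): a_0 = 3, a_1 = 2, a_2 = -3, a_3 = -5/3, a_4 = 2, a_5 = 11/12.

a_(n+2) = (-3n - 2) / ((n+1)(n+2)) * a_n; check: a_0 = 3, a_1 = 2, a_2 = -3, a_3 = -5/3, a_4 = 2, a_5 = 11/12


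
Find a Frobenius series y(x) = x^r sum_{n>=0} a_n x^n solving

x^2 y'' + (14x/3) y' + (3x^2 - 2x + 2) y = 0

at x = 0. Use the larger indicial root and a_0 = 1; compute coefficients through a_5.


Write in Frobenius form y'' + (p(x)/x) y' + (q(x)/x^2) y = 0:
  p(x) = 14/3,  q(x) = 3x^2 - 2x + 2.
Indicial equation: r(r-1) + (14/3) r + (2) = 0 -> roots r_1 = -2/3, r_2 = -3.
Take r = r_1 = -2/3. Let y(x) = x^r sum_{n>=0} a_n x^n with a_0 = 1.
Substitute y = x^r sum a_n x^n and match x^{r+n}. The recurrence is
  D(n) a_n - 2 a_{n-1} + 3 a_{n-2} = 0,  where D(n) = (r+n)(r+n-1) + (14/3)(r+n) + (2).
  a_n = [2 a_{n-1} - 3 a_{n-2}] / D(n).
Since the indicial polynomial factors as (r - r_1)(r - r_2), D(n) = (r_1 + n - r_1)(r_1 + n - r_2) = n(n + 7/3).
Evaluating step by step (a_0 = 1):
  n = 1: D(1) = 1(1 + 7/3) = 10/3; numerator = 2(1) = 2; a_1 = (2)/(10/3) = 3/5
  n = 2: D(2) = 2(2 + 7/3) = 26/3; numerator = 2(3/5) - 3(1) = -9/5; a_2 = (-9/5)/(26/3) = -27/130
  n = 3: D(3) = 3(3 + 7/3) = 16; numerator = 2(-27/130) - 3(3/5) = -144/65; a_3 = (-144/65)/(16) = -9/65
  n = 4: D(4) = 4(4 + 7/3) = 76/3; numerator = 2(-9/65) - 3(-27/130) = 9/26; a_4 = (9/26)/(76/3) = 27/1976
  n = 5: D(5) = 5(5 + 7/3) = 110/3; numerator = 2(27/1976) - 3(-9/65) = 2187/4940; a_5 = (2187/4940)/(110/3) = 6561/543400

r = -2/3; a_0 = 1; a_1 = 3/5; a_2 = -27/130; a_3 = -9/65; a_4 = 27/1976; a_5 = 6561/543400


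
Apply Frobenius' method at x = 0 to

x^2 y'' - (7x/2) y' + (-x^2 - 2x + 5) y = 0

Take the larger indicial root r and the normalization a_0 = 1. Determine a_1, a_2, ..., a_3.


Write in Frobenius form y'' + (p(x)/x) y' + (q(x)/x^2) y = 0:
  p(x) = -7/2,  q(x) = -x^2 - 2x + 5.
Indicial equation: r(r-1) + (-7/2) r + (5) = 0 -> roots r_1 = 5/2, r_2 = 2.
Take r = r_1 = 5/2. Let y(x) = x^r sum_{n>=0} a_n x^n with a_0 = 1.
Substitute y = x^r sum a_n x^n and match x^{r+n}. The recurrence is
  D(n) a_n - 2 a_{n-1} - 1 a_{n-2} = 0,  where D(n) = (r+n)(r+n-1) + (-7/2)(r+n) + (5).
  a_n = [2 a_{n-1} + 1 a_{n-2}] / D(n).
Since the indicial polynomial factors as (r - r_1)(r - r_2), D(n) = (r_1 + n - r_1)(r_1 + n - r_2) = n(n + 1/2).
Evaluating step by step (a_0 = 1):
  n = 1: D(1) = 1(1 + 1/2) = 3/2; numerator = 2(1) = 2; a_1 = (2)/(3/2) = 4/3
  n = 2: D(2) = 2(2 + 1/2) = 5; numerator = 2(4/3) + 1(1) = 11/3; a_2 = (11/3)/(5) = 11/15
  n = 3: D(3) = 3(3 + 1/2) = 21/2; numerator = 2(11/15) + 1(4/3) = 14/5; a_3 = (14/5)/(21/2) = 4/15

r = 5/2; a_0 = 1; a_1 = 4/3; a_2 = 11/15; a_3 = 4/15


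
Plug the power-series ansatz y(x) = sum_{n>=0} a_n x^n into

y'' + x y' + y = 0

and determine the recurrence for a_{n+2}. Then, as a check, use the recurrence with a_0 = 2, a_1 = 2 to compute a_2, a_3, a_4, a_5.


Substitute y = sum_n a_n x^n.
y''(x) has coefficient (n+2)(n+1) a_{n+2} at x^n;
x y'(x) has coefficient n a_n at x^n (shift);
y(x) has coefficient 1 a_n at x^n.
Matching x^n: (n+2)(n+1) a_{n+2} + (n + 1) a_n = 0.
Thus a_{n+2} = (-n - 1) / ((n+1)(n+2)) * a_n.

Check with a_0 = 2, a_1 = 2 (apply the recurrence for n = 0, 1, 2, 3): a_0 = 2, a_1 = 2, a_2 = -1, a_3 = -2/3, a_4 = 1/4, a_5 = 2/15.

a_(n+2) = (-n - 1) / ((n+1)(n+2)) * a_n; check: a_0 = 2, a_1 = 2, a_2 = -1, a_3 = -2/3, a_4 = 1/4, a_5 = 2/15


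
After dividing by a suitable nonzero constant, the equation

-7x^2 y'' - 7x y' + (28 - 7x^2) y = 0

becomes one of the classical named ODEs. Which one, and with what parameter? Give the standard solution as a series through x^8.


All three coefficients share the factor -7; dividing through by -7 gives  x^2 y'' + x y' + (x^2 - 4) y = 0.
This matches the Bessel equation x^2 y'' + x y' + (x^2 - nu^2) y = 0 with nu^2 = 4, so nu = 2; the solution bounded at x = 0 is J_2(x).
Frobenius at x = 0: indicial roots ±nu; for r = nu the recurrence k(k + 2nu) c_k = -c_{k-2} gives the standard series J_nu(x) = sum_{k>=0} (-1)^k / (k! (k+nu)!) (x/2)^(2k+nu). Evaluate the first 4 terms:
  k = 0: (-1)^0 / (0! * 2! * 2^2) x^2 = 1/(1*2*4) x^2 = (1/8) x^2
  k = 1: (-1)^1 / (1! * 3! * 2^4) x^4 = -1/(1*6*16) x^4 = (-1/96) x^4
  k = 2: (-1)^2 / (2! * 4! * 2^6) x^6 = 1/(2*24*64) x^6 = (1/3072) x^6
  k = 3: (-1)^3 / (3! * 5! * 2^8) x^8 = -1/(6*120*256) x^8 = (-1/184320) x^8
Hence J_2(x) = -x^8/184320 + x^6/3072 - x^4/96 + x^2/8 + ....

J_2(x); series = -x^8/184320 + x^6/3072 - x^4/96 + x^2/8


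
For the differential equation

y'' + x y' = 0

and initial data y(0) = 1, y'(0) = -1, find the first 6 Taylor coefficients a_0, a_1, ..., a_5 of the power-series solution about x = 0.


Ansatz: y(x) = sum_{n>=0} a_n x^n, so y'(x) = sum_{n>=1} n a_n x^(n-1) and y''(x) = sum_{n>=2} n(n-1) a_n x^(n-2).
Substitute into P(x) y'' + Q(x) y' + R(x) y = 0 with P(x) = 1, Q(x) = x, R(x) = 0, and match powers of x.
Initial conditions: a_0 = 1, a_1 = -1.
Setting the coefficient of each power of x to zero and solving order by order (substituting the coefficients already found):
  x^0: 2 a_2 = 0  ->  a_2 = 0
  x^1: 6 a_3 + a_1 = 0  ->  6 a_3 = -a_1 = 1  ->  a_3 = 1/6
  x^2: 12 a_4 + 2 a_2 = 0  ->  12 a_4 = -2 a_2 = 0  ->  a_4 = 0
  x^3: 20 a_5 + 3 a_3 = 0  ->  20 a_5 = -3 a_3 = -1/2  ->  a_5 = -1/40
Truncated series: y(x) = 1 - x + (1/6) x^3 - (1/40) x^5 + O(x^6).

a_0 = 1; a_1 = -1; a_2 = 0; a_3 = 1/6; a_4 = 0; a_5 = -1/40


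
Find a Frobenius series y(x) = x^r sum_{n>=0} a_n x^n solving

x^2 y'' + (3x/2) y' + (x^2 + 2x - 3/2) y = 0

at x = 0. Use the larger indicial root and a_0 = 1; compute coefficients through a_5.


Write in Frobenius form y'' + (p(x)/x) y' + (q(x)/x^2) y = 0:
  p(x) = 3/2,  q(x) = x^2 + 2x - 3/2.
Indicial equation: r(r-1) + (3/2) r + (-3/2) = 0 -> roots r_1 = 1, r_2 = -3/2.
Take r = r_1 = 1. Let y(x) = x^r sum_{n>=0} a_n x^n with a_0 = 1.
Substitute y = x^r sum a_n x^n and match x^{r+n}. The recurrence is
  D(n) a_n + 2 a_{n-1} + 1 a_{n-2} = 0,  where D(n) = (r+n)(r+n-1) + (3/2)(r+n) + (-3/2).
  a_n = [-2 a_{n-1} - 1 a_{n-2}] / D(n).
Since the indicial polynomial factors as (r - r_1)(r - r_2), D(n) = (r_1 + n - r_1)(r_1 + n - r_2) = n(n + 5/2).
Evaluating step by step (a_0 = 1):
  n = 1: D(1) = 1(1 + 5/2) = 7/2; numerator = -2(1) = -2; a_1 = (-2)/(7/2) = -4/7
  n = 2: D(2) = 2(2 + 5/2) = 9; numerator = -2(-4/7) - 1(1) = 1/7; a_2 = (1/7)/(9) = 1/63
  n = 3: D(3) = 3(3 + 5/2) = 33/2; numerator = -2(1/63) - 1(-4/7) = 34/63; a_3 = (34/63)/(33/2) = 68/2079
  n = 4: D(4) = 4(4 + 5/2) = 26; numerator = -2(68/2079) - 1(1/63) = -169/2079; a_4 = (-169/2079)/(26) = -13/4158
  n = 5: D(5) = 5(5 + 5/2) = 75/2; numerator = -2(-13/4158) - 1(68/2079) = -5/189; a_5 = (-5/189)/(75/2) = -2/2835

r = 1; a_0 = 1; a_1 = -4/7; a_2 = 1/63; a_3 = 68/2079; a_4 = -13/4158; a_5 = -2/2835


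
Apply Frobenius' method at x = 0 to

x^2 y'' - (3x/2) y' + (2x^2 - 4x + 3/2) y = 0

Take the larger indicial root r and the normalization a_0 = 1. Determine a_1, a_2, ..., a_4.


Write in Frobenius form y'' + (p(x)/x) y' + (q(x)/x^2) y = 0:
  p(x) = -3/2,  q(x) = 2x^2 - 4x + 3/2.
Indicial equation: r(r-1) + (-3/2) r + (3/2) = 0 -> roots r_1 = 3/2, r_2 = 1.
Take r = r_1 = 3/2. Let y(x) = x^r sum_{n>=0} a_n x^n with a_0 = 1.
Substitute y = x^r sum a_n x^n and match x^{r+n}. The recurrence is
  D(n) a_n - 4 a_{n-1} + 2 a_{n-2} = 0,  where D(n) = (r+n)(r+n-1) + (-3/2)(r+n) + (3/2).
  a_n = [4 a_{n-1} - 2 a_{n-2}] / D(n).
Since the indicial polynomial factors as (r - r_1)(r - r_2), D(n) = (r_1 + n - r_1)(r_1 + n - r_2) = n(n + 1/2).
Evaluating step by step (a_0 = 1):
  n = 1: D(1) = 1(1 + 1/2) = 3/2; numerator = 4(1) = 4; a_1 = (4)/(3/2) = 8/3
  n = 2: D(2) = 2(2 + 1/2) = 5; numerator = 4(8/3) - 2(1) = 26/3; a_2 = (26/3)/(5) = 26/15
  n = 3: D(3) = 3(3 + 1/2) = 21/2; numerator = 4(26/15) - 2(8/3) = 8/5; a_3 = (8/5)/(21/2) = 16/105
  n = 4: D(4) = 4(4 + 1/2) = 18; numerator = 4(16/105) - 2(26/15) = -20/7; a_4 = (-20/7)/(18) = -10/63

r = 3/2; a_0 = 1; a_1 = 8/3; a_2 = 26/15; a_3 = 16/105; a_4 = -10/63


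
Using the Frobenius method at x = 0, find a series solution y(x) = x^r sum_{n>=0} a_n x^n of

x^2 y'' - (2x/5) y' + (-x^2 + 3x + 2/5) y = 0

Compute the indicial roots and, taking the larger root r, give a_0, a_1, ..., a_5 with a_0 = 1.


Write in Frobenius form y'' + (p(x)/x) y' + (q(x)/x^2) y = 0:
  p(x) = -2/5,  q(x) = -x^2 + 3x + 2/5.
Indicial equation: r(r-1) + (-2/5) r + (2/5) = 0 -> roots r_1 = 1, r_2 = 2/5.
Take r = r_1 = 1. Let y(x) = x^r sum_{n>=0} a_n x^n with a_0 = 1.
Substitute y = x^r sum a_n x^n and match x^{r+n}. The recurrence is
  D(n) a_n + 3 a_{n-1} - 1 a_{n-2} = 0,  where D(n) = (r+n)(r+n-1) + (-2/5)(r+n) + (2/5).
  a_n = [-3 a_{n-1} + 1 a_{n-2}] / D(n).
Since the indicial polynomial factors as (r - r_1)(r - r_2), D(n) = (r_1 + n - r_1)(r_1 + n - r_2) = n(n + 3/5).
Evaluating step by step (a_0 = 1):
  n = 1: D(1) = 1(1 + 3/5) = 8/5; numerator = -3(1) = -3; a_1 = (-3)/(8/5) = -15/8
  n = 2: D(2) = 2(2 + 3/5) = 26/5; numerator = -3(-15/8) + 1(1) = 53/8; a_2 = (53/8)/(26/5) = 265/208
  n = 3: D(3) = 3(3 + 3/5) = 54/5; numerator = -3(265/208) + 1(-15/8) = -1185/208; a_3 = (-1185/208)/(54/5) = -1975/3744
  n = 4: D(4) = 4(4 + 3/5) = 92/5; numerator = -3(-1975/3744) + 1(265/208) = 3565/1248; a_4 = (3565/1248)/(92/5) = 775/4992
  n = 5: D(5) = 5(5 + 3/5) = 28; numerator = -3(775/4992) + 1(-1975/3744) = -14875/14976; a_5 = (-14875/14976)/(28) = -2125/59904

r = 1; a_0 = 1; a_1 = -15/8; a_2 = 265/208; a_3 = -1975/3744; a_4 = 775/4992; a_5 = -2125/59904


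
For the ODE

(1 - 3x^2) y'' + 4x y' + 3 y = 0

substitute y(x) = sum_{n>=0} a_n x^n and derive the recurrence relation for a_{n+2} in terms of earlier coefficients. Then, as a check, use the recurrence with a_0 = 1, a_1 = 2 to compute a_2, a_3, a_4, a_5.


Substitute y = sum_n a_n x^n.
(1 - 3 x^2) y'' contributes (n+2)(n+1) a_{n+2} - 3 n(n-1) a_n at x^n.
4 x y'(x) contributes 4 n a_n at x^n.
3 y(x) contributes 3 a_n at x^n.
Matching x^n: (n+2)(n+1) a_{n+2} + (-3 n(n-1) + 4 n + 3) a_n = 0.
Thus a_{n+2} = (3 n(n-1) - 4 n - 3) / ((n+1)(n+2)) * a_n.

Check with a_0 = 1, a_1 = 2 (apply the recurrence for n = 0, 1, 2, 3): a_0 = 1, a_1 = 2, a_2 = -3/2, a_3 = -7/3, a_4 = 5/8, a_5 = -7/20.

a_(n+2) = (3 n(n-1) - 4 n - 3) / ((n+1)(n+2)) * a_n; check: a_0 = 1, a_1 = 2, a_2 = -3/2, a_3 = -7/3, a_4 = 5/8, a_5 = -7/20


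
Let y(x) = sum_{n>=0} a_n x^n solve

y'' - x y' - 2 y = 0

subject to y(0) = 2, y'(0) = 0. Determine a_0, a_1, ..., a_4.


Ansatz: y(x) = sum_{n>=0} a_n x^n, so y'(x) = sum_{n>=1} n a_n x^(n-1) and y''(x) = sum_{n>=2} n(n-1) a_n x^(n-2).
Substitute into P(x) y'' + Q(x) y' + R(x) y = 0 with P(x) = 1, Q(x) = -x, R(x) = -2, and match powers of x.
Initial conditions: a_0 = 2, a_1 = 0.
Setting the coefficient of each power of x to zero and solving order by order (substituting the coefficients already found):
  x^0: 2 a_2 - 2 a_0 = 0  ->  2 a_2 = 2 a_0 = 4  ->  a_2 = 2
  x^1: 6 a_3 - 3 a_1 = 0  ->  6 a_3 = 3 a_1 = 0  ->  a_3 = 0
  x^2: 12 a_4 - 4 a_2 = 0  ->  12 a_4 = 4 a_2 = 8  ->  a_4 = 2/3
Truncated series: y(x) = 2 + 2 x^2 + (2/3) x^4 + O(x^5).

a_0 = 2; a_1 = 0; a_2 = 2; a_3 = 0; a_4 = 2/3


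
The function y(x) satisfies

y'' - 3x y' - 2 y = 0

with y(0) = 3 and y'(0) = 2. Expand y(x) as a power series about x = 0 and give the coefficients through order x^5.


Ansatz: y(x) = sum_{n>=0} a_n x^n, so y'(x) = sum_{n>=1} n a_n x^(n-1) and y''(x) = sum_{n>=2} n(n-1) a_n x^(n-2).
Substitute into P(x) y'' + Q(x) y' + R(x) y = 0 with P(x) = 1, Q(x) = -3x, R(x) = -2, and match powers of x.
Initial conditions: a_0 = 3, a_1 = 2.
Setting the coefficient of each power of x to zero and solving order by order (substituting the coefficients already found):
  x^0: 2 a_2 - 2 a_0 = 0  ->  2 a_2 = 2 a_0 = 6  ->  a_2 = 3
  x^1: 6 a_3 - 5 a_1 = 0  ->  6 a_3 = 5 a_1 = 10  ->  a_3 = 5/3
  x^2: 12 a_4 - 8 a_2 = 0  ->  12 a_4 = 8 a_2 = 24  ->  a_4 = 2
  x^3: 20 a_5 - 11 a_3 = 0  ->  20 a_5 = 11 a_3 = 55/3  ->  a_5 = 11/12
Truncated series: y(x) = 3 + 2 x + 3 x^2 + (5/3) x^3 + 2 x^4 + (11/12) x^5 + O(x^6).

a_0 = 3; a_1 = 2; a_2 = 3; a_3 = 5/3; a_4 = 2; a_5 = 11/12


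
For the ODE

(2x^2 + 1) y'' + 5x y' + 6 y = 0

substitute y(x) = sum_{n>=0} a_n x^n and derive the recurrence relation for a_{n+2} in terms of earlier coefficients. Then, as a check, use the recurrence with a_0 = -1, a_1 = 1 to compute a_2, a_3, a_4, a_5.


Substitute y = sum_n a_n x^n.
(1 + 2 x^2) y'' contributes (n+2)(n+1) a_{n+2} + 2 n(n-1) a_n at x^n.
5 x y'(x) contributes 5 n a_n at x^n.
6 y(x) contributes 6 a_n at x^n.
Matching x^n: (n+2)(n+1) a_{n+2} + (2 n(n-1) + 5 n + 6) a_n = 0.
Thus a_{n+2} = (-2 n(n-1) - 5 n - 6) / ((n+1)(n+2)) * a_n.

Check with a_0 = -1, a_1 = 1 (apply the recurrence for n = 0, 1, 2, 3): a_0 = -1, a_1 = 1, a_2 = 3, a_3 = -11/6, a_4 = -5, a_5 = 121/40.

a_(n+2) = (-2 n(n-1) - 5 n - 6) / ((n+1)(n+2)) * a_n; check: a_0 = -1, a_1 = 1, a_2 = 3, a_3 = -11/6, a_4 = -5, a_5 = 121/40


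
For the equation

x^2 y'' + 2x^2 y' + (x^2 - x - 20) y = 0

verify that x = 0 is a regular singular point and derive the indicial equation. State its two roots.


Divide by x^2 to reach normal form y'' + P_1(x) y' + P_2(x) y = 0 with P_1(x) = 2 and P_2(x) = 1 - 1/x - 20/x^2.
x = 0 is a singular point because the y-coefficient 1 - 1/x - 20/x^2 has a pole at x = 0.
It is a regular singular point because x P_1(x) = p(x) = 2x and x^2 P_2(x) = q(x) = x^2 - x - 20 are polynomials, hence analytic at x = 0.
p(0) = 0,  q(0) = -20.
Indicial equation: r(r-1) + p(0) r + q(0) = 0, i.e. r^2 + (p(0) - 1) r + q(0) = 0, i.e. r^2 - 1 r - 20 = 0.
Discriminant: (-1)^2 - 4(-20) = 81, so r = (1 ± 9)/2.
Solving: r_1 = 5, r_2 = -4.

indicial: r^2 - 1 r - 20 = 0; roots r_1 = 5, r_2 = -4


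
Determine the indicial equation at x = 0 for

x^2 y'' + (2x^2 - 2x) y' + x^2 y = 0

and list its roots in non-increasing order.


Divide by x^2 to reach normal form y'' + P_1(x) y' + P_2(x) y = 0 with P_1(x) = 2 - 2/x and P_2(x) = 1.
x = 0 is a singular point because the y'-coefficient 2 - 2/x has a pole at x = 0.
It is a regular singular point because x P_1(x) = p(x) = 2x - 2 and x^2 P_2(x) = q(x) = x^2 are polynomials, hence analytic at x = 0.
p(0) = -2,  q(0) = 0.
Indicial equation: r(r-1) + p(0) r + q(0) = 0, i.e. r^2 + (p(0) - 1) r + q(0) = 0, i.e. r^2 - 3 r = 0.
Discriminant: (-3)^2 - 4(0) = 9, so r = (3 ± 3)/2.
Solving: r_1 = 3, r_2 = 0.

indicial: r^2 - 3 r = 0; roots r_1 = 3, r_2 = 0


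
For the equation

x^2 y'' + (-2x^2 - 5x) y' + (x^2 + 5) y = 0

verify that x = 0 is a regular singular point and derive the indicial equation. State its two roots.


Divide by x^2 to reach normal form y'' + P_1(x) y' + P_2(x) y = 0 with P_1(x) = -2 - 5/x and P_2(x) = 1 + 5/x^2.
x = 0 is a singular point because the y'-coefficient -2 - 5/x has a pole at x = 0 and the y-coefficient 1 + 5/x^2 has a pole at x = 0.
It is a regular singular point because x P_1(x) = p(x) = -2x - 5 and x^2 P_2(x) = q(x) = x^2 + 5 are polynomials, hence analytic at x = 0.
p(0) = -5,  q(0) = 5.
Indicial equation: r(r-1) + p(0) r + q(0) = 0, i.e. r^2 + (p(0) - 1) r + q(0) = 0, i.e. r^2 - 6 r + 5 = 0.
Discriminant: (-6)^2 - 4(5) = 16, so r = (6 ± 4)/2.
Solving: r_1 = 5, r_2 = 1.

indicial: r^2 - 6 r + 5 = 0; roots r_1 = 5, r_2 = 1


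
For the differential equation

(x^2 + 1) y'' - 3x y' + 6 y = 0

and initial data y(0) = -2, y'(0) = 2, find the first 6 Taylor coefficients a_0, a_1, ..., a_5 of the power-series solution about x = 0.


Ansatz: y(x) = sum_{n>=0} a_n x^n, so y'(x) = sum_{n>=1} n a_n x^(n-1) and y''(x) = sum_{n>=2} n(n-1) a_n x^(n-2).
Substitute into P(x) y'' + Q(x) y' + R(x) y = 0 with P(x) = x^2 + 1, Q(x) = -3x, R(x) = 6, and match powers of x.
Initial conditions: a_0 = -2, a_1 = 2.
Setting the coefficient of each power of x to zero and solving order by order (substituting the coefficients already found):
  x^0: 2 a_2 + 6 a_0 = 0  ->  2 a_2 = -6 a_0 = 12  ->  a_2 = 6
  x^1: 6 a_3 + 3 a_1 = 0  ->  6 a_3 = -3 a_1 = -6  ->  a_3 = -1
  x^2: 12 a_4 + 2 a_2 = 0  ->  12 a_4 = -2 a_2 = -12  ->  a_4 = -1
  x^3: 20 a_5 + 3 a_3 = 0  ->  20 a_5 = -3 a_3 = 3  ->  a_5 = 3/20
Truncated series: y(x) = -2 + 2 x + 6 x^2 - x^3 - x^4 + (3/20) x^5 + O(x^6).

a_0 = -2; a_1 = 2; a_2 = 6; a_3 = -1; a_4 = -1; a_5 = 3/20


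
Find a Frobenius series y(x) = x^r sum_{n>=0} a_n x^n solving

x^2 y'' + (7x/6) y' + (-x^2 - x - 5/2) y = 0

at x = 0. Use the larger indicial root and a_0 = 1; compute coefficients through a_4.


Write in Frobenius form y'' + (p(x)/x) y' + (q(x)/x^2) y = 0:
  p(x) = 7/6,  q(x) = -x^2 - x - 5/2.
Indicial equation: r(r-1) + (7/6) r + (-5/2) = 0 -> roots r_1 = 3/2, r_2 = -5/3.
Take r = r_1 = 3/2. Let y(x) = x^r sum_{n>=0} a_n x^n with a_0 = 1.
Substitute y = x^r sum a_n x^n and match x^{r+n}. The recurrence is
  D(n) a_n - 1 a_{n-1} - 1 a_{n-2} = 0,  where D(n) = (r+n)(r+n-1) + (7/6)(r+n) + (-5/2).
  a_n = [1 a_{n-1} + 1 a_{n-2}] / D(n).
Since the indicial polynomial factors as (r - r_1)(r - r_2), D(n) = (r_1 + n - r_1)(r_1 + n - r_2) = n(n + 19/6).
Evaluating step by step (a_0 = 1):
  n = 1: D(1) = 1(1 + 19/6) = 25/6; numerator = 1(1) = 1; a_1 = (1)/(25/6) = 6/25
  n = 2: D(2) = 2(2 + 19/6) = 31/3; numerator = 1(6/25) + 1(1) = 31/25; a_2 = (31/25)/(31/3) = 3/25
  n = 3: D(3) = 3(3 + 19/6) = 37/2; numerator = 1(3/25) + 1(6/25) = 9/25; a_3 = (9/25)/(37/2) = 18/925
  n = 4: D(4) = 4(4 + 19/6) = 86/3; numerator = 1(18/925) + 1(3/25) = 129/925; a_4 = (129/925)/(86/3) = 9/1850

r = 3/2; a_0 = 1; a_1 = 6/25; a_2 = 3/25; a_3 = 18/925; a_4 = 9/1850


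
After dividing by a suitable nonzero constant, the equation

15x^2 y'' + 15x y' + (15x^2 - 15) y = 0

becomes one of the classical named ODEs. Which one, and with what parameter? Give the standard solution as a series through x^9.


All three coefficients share the factor 15; dividing through by 15 gives  x^2 y'' + x y' + (x^2 - 1) y = 0.
This matches the Bessel equation x^2 y'' + x y' + (x^2 - nu^2) y = 0 with nu^2 = 1, so nu = 1; the solution bounded at x = 0 is J_1(x).
Frobenius at x = 0: indicial roots ±nu; for r = nu the recurrence k(k + 2nu) c_k = -c_{k-2} gives the standard series J_nu(x) = sum_{k>=0} (-1)^k / (k! (k+nu)!) (x/2)^(2k+nu). Evaluate the first 5 terms:
  k = 0: (-1)^0 / (0! * 1! * 2^1) x^1 = 1/(1*1*2) x^1 = (1/2) x^1
  k = 1: (-1)^1 / (1! * 2! * 2^3) x^3 = -1/(1*2*8) x^3 = (-1/16) x^3
  k = 2: (-1)^2 / (2! * 3! * 2^5) x^5 = 1/(2*6*32) x^5 = (1/384) x^5
  k = 3: (-1)^3 / (3! * 4! * 2^7) x^7 = -1/(6*24*128) x^7 = (-1/18432) x^7
  k = 4: (-1)^4 / (4! * 5! * 2^9) x^9 = 1/(24*120*512) x^9 = (1/1474560) x^9
Hence J_1(x) = x^9/1474560 - x^7/18432 + x^5/384 - x^3/16 + x/2 + ....

J_1(x); series = x^9/1474560 - x^7/18432 + x^5/384 - x^3/16 + x/2


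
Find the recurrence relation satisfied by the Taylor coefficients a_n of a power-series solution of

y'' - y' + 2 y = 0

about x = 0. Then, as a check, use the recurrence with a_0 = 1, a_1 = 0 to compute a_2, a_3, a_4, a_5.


Substitute y = sum_n a_n x^n.
y''(x) has coefficient (n+2)(n+1) a_{n+2} at x^n;
-y'(x) has coefficient -(n+1) a_{n+1} at x^n;
2 y(x) has coefficient 2 a_n at x^n.
Matching x^n: (n+2)(n+1) a_{n+2} - (n+1) a_{n+1} + 2 a_n = 0.
Thus a_{n+2} = [(n+1) a_{n+1} - 2 a_n] / ((n+1)(n+2)).

Check with a_0 = 1, a_1 = 0 (apply the recurrence for n = 0, 1, 2, 3): a_0 = 1, a_1 = 0, a_2 = -1, a_3 = -1/3, a_4 = 1/12, a_5 = 1/20.

a_(n+2) = [(n+1) a_(n+1) - 2 a_n] / ((n+1)(n+2)); check: a_0 = 1, a_1 = 0, a_2 = -1, a_3 = -1/3, a_4 = 1/12, a_5 = 1/20


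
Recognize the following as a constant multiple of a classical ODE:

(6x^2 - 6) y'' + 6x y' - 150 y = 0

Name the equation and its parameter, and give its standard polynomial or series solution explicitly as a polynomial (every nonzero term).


All three coefficients share the factor -6; dividing through by -6 gives  (1 - x^2) y'' - x y' + 25 y = 0.
This matches the Chebyshev equation (1 - x^2) y'' - x y' + n^2 y = 0 (note the -x y' term, not -2x y') with n^2 = 25, so n = 5; the polynomial solution is T_5(x).
With y = sum_k a_k x^k, matching x^k gives (k+2)(k+1) a_{k+2} = (k^2 - n^2) a_k = (k - 5)(k + 5) a_k. The right side vanishes at k = 5, so the series with the parity of 5 terminates at degree 5.
Standard normalization: leading coefficient of T_n is 2^(n-1), so a_5 = 2^4 = 16. Work downward with a_k = (k+1)(k+2) a_{k+2} / ((k - 5)(k + 5)):
  a_3 = (4)(5)(16) / ((3 - 5)(3 + 5)) = 320/(-16) = -20
  a_1 = (2)(3)(-20) / ((1 - 5)(1 + 5)) = -120/(-24) = 5
Hence T_5(x) = 16 x^5 - 20 x^3 + 5 x.

T_5(x); series = 16 x^5 - 20 x^3 + 5 x


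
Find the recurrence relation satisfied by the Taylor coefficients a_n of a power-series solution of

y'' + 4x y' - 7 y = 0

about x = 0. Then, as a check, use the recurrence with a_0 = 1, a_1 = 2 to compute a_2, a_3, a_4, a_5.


Substitute y = sum_n a_n x^n.
y''(x) has coefficient (n+2)(n+1) a_{n+2} at x^n;
4 x y'(x) has coefficient 4 n a_n at x^n (shift);
-7 y(x) has coefficient -7 a_n at x^n.
Matching x^n: (n+2)(n+1) a_{n+2} + (4n - 7) a_n = 0.
Thus a_{n+2} = (-4n + 7) / ((n+1)(n+2)) * a_n.

Check with a_0 = 1, a_1 = 2 (apply the recurrence for n = 0, 1, 2, 3): a_0 = 1, a_1 = 2, a_2 = 7/2, a_3 = 1, a_4 = -7/24, a_5 = -1/4.

a_(n+2) = (-4n + 7) / ((n+1)(n+2)) * a_n; check: a_0 = 1, a_1 = 2, a_2 = 7/2, a_3 = 1, a_4 = -7/24, a_5 = -1/4


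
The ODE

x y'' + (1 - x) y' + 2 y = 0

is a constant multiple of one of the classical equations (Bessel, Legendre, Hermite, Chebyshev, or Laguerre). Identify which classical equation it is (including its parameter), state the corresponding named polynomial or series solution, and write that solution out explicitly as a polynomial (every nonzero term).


The equation is already in a standard form:  x y'' + (1 - x) y' + 2 y = 0.
This matches the Laguerre equation x y'' + (1 - x) y' + n y = 0 with n = 2; the polynomial solution is L_2(x).
With y = sum_k a_k x^k, matching x^k gives (k+1)k a_{k+1} + (k+1) a_{k+1} - k a_k + n a_k = 0, i.e. (k+1)^2 a_{k+1} = (k - n) a_k = (k - 2) a_k. The right side vanishes at k = 2, so the series terminates at degree 2.
Standard normalization L_n(0) = 1 gives a_0 = 1. Work upward with a_{k+1} = (k - 2) a_k / (k+1)^2:
  a_1 = (0 - 2)(1) / 1^2 = -2/1 = -2
  a_2 = (1 - 2)(-2) / 2^2 = 2/4 = 1/2
Hence L_2(x) = x^2/2 - 2 x + 1.

L_2(x); series = x^2/2 - 2 x + 1


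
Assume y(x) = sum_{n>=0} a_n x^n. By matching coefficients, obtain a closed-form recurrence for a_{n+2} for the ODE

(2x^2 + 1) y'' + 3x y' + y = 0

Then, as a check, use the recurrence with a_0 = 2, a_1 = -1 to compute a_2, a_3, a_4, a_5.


Substitute y = sum_n a_n x^n.
(1 + 2 x^2) y'' contributes (n+2)(n+1) a_{n+2} + 2 n(n-1) a_n at x^n.
3 x y'(x) contributes 3 n a_n at x^n.
y(x) contributes 1 a_n at x^n.
Matching x^n: (n+2)(n+1) a_{n+2} + (2 n(n-1) + 3 n + 1) a_n = 0.
Thus a_{n+2} = (-2 n(n-1) - 3 n - 1) / ((n+1)(n+2)) * a_n.

Check with a_0 = 2, a_1 = -1 (apply the recurrence for n = 0, 1, 2, 3): a_0 = 2, a_1 = -1, a_2 = -1, a_3 = 2/3, a_4 = 11/12, a_5 = -11/15.

a_(n+2) = (-2 n(n-1) - 3 n - 1) / ((n+1)(n+2)) * a_n; check: a_0 = 2, a_1 = -1, a_2 = -1, a_3 = 2/3, a_4 = 11/12, a_5 = -11/15


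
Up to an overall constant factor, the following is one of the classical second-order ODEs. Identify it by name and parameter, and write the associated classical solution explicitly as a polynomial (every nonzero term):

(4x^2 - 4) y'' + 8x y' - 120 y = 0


All three coefficients share the factor -4; dividing through by -4 gives  (1 - x^2) y'' - 2x y' + 30 y = 0.
This matches the Legendre equation (1 - x^2) y'' - 2x y' + n(n+1) y = 0 (note the -2x y' term) with n(n+1) = 30, so n = 5; the polynomial solution is P_5(x).
With y = sum_k a_k x^k, matching x^k gives (k+2)(k+1) a_{k+2} = [k(k+1) - n(n+1)] a_k = (k - 5)(k + 6) a_k. The right side vanishes at k = 5, so the series with the parity of 5 terminates at degree 5.
Standard normalization (P_n(1) = 1): leading coefficient (2n)!/(2^n (n!)^2) = 3628800/(32*14400) = 63/8, so a_5 = 63/8. Work downward with a_k = (k+1)(k+2) a_{k+2} / ((k - 5)(k + 6)):
  a_3 = (4)(5)(63/8) / ((3 - 5)(3 + 6)) = (315/2)/(-18) = -35/4
  a_1 = (2)(3)(-35/4) / ((1 - 5)(1 + 6)) = (-105/2)/(-28) = 15/8
Hence P_5(x) = 63 x^5/8 - 35 x^3/4 + 15 x/8.

P_5(x); series = 63 x^5/8 - 35 x^3/4 + 15 x/8


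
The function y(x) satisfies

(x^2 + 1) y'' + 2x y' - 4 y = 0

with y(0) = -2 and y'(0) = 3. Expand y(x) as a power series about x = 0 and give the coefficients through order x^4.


Ansatz: y(x) = sum_{n>=0} a_n x^n, so y'(x) = sum_{n>=1} n a_n x^(n-1) and y''(x) = sum_{n>=2} n(n-1) a_n x^(n-2).
Substitute into P(x) y'' + Q(x) y' + R(x) y = 0 with P(x) = x^2 + 1, Q(x) = 2x, R(x) = -4, and match powers of x.
Initial conditions: a_0 = -2, a_1 = 3.
Setting the coefficient of each power of x to zero and solving order by order (substituting the coefficients already found):
  x^0: 2 a_2 - 4 a_0 = 0  ->  2 a_2 = 4 a_0 = -8  ->  a_2 = -4
  x^1: 6 a_3 - 2 a_1 = 0  ->  6 a_3 = 2 a_1 = 6  ->  a_3 = 1
  x^2: 12 a_4 + 2 a_2 = 0  ->  12 a_4 = -2 a_2 = 8  ->  a_4 = 2/3
Truncated series: y(x) = -2 + 3 x - 4 x^2 + x^3 + (2/3) x^4 + O(x^5).

a_0 = -2; a_1 = 3; a_2 = -4; a_3 = 1; a_4 = 2/3
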